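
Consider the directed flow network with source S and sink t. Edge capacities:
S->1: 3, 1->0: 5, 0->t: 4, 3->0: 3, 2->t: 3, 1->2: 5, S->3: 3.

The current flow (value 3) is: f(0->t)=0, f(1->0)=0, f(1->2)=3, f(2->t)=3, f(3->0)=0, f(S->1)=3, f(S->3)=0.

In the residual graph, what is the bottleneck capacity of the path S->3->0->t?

3

Residual capacities along the path: S->3: 3, 3->0: 3, 0->t: 4.
Minimum is 3.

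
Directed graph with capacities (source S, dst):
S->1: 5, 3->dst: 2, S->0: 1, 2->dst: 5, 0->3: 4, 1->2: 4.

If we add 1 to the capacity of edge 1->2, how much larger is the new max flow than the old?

Original max flow = 5.
After raising cap(1->2), augmenting paths through that edge carry 1 more unit.
New max flow = 6. Increase = 1.

1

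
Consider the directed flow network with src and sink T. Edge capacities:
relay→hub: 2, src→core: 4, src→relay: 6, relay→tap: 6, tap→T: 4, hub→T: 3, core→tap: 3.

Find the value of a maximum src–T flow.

Augment src→core→tap→T: bottleneck 3. Total 3.
Augment src→relay→tap→T: bottleneck 1. Total 4.
Augment src→relay→hub→T: bottleneck 2. Total 6.
No augmenting path remains in the residual graph.

6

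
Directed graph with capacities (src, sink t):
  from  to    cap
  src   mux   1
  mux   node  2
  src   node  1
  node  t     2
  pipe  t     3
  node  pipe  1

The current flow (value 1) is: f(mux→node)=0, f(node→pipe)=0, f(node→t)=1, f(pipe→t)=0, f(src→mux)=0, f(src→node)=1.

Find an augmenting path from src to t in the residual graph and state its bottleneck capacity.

Residual along src→mux→node→t: src→mux: 1, mux→node: 2, node→t: 1.
Bottleneck = min = 1.

src→mux→node→t, bottleneck 1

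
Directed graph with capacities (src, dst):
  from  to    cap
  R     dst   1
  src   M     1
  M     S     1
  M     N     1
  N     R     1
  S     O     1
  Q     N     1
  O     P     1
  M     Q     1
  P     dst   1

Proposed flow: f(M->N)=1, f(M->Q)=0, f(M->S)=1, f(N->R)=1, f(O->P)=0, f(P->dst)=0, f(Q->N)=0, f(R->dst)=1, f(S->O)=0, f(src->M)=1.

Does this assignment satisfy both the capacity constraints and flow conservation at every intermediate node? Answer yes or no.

Conservation fails at M: inflow 1 ≠ outflow 2.

No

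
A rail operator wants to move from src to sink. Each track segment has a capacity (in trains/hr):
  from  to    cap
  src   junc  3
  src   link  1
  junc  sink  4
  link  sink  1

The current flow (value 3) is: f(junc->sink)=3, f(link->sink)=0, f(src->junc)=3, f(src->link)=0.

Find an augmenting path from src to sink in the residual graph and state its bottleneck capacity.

Residual along src->link->sink: src->link: 1, link->sink: 1.
Bottleneck = min = 1.

src->link->sink, bottleneck 1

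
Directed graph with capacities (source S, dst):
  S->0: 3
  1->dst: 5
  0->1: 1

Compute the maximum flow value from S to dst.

Augment S->0->1->dst: bottleneck 1. Total 1.
No augmenting path remains in the residual graph.

1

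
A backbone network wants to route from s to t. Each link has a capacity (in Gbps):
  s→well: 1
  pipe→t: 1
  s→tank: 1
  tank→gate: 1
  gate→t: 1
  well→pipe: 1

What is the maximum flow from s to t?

2

Augment s→well→pipe→t: bottleneck 1. Total 1.
Augment s→tank→gate→t: bottleneck 1. Total 2.
No augmenting path remains in the residual graph.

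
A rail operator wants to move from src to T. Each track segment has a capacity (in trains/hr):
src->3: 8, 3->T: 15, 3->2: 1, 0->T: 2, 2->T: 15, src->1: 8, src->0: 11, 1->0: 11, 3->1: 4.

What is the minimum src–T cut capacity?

10

Max flow = 10 (via 2 augmenting paths).
In the residual at optimum, the set reachable from src is {0, 1, src}.
Cut edges: src->3 (cap 8), 0->T (cap 2). Sum = 10.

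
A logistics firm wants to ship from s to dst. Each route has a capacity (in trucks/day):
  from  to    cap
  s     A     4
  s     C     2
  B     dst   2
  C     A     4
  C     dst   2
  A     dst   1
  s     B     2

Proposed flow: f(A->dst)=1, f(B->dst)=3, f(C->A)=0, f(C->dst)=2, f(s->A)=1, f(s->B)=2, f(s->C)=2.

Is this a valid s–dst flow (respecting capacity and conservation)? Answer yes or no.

Capacity violated on B->dst: flow 3 > capacity 2.

No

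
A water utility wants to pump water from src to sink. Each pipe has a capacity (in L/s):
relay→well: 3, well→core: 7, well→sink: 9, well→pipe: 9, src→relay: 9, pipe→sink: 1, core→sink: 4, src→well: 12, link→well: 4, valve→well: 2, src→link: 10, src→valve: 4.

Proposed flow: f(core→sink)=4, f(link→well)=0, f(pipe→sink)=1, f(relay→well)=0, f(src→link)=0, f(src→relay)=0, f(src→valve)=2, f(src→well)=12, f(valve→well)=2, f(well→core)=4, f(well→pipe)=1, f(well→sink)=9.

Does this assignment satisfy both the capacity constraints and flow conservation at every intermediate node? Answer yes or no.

Every edge has 0 ≤ f(e) ≤ cap(e).
At each intermediate node, inflow equals outflow.

Yes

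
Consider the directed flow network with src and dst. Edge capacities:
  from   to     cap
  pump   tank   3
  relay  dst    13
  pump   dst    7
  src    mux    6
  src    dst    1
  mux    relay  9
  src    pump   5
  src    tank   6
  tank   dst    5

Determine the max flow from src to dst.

Augment src→dst: bottleneck 1. Total 1.
Augment src→pump→dst: bottleneck 5. Total 6.
Augment src→tank→dst: bottleneck 5. Total 11.
Augment src→mux→relay→dst: bottleneck 6. Total 17.
No augmenting path remains in the residual graph.

17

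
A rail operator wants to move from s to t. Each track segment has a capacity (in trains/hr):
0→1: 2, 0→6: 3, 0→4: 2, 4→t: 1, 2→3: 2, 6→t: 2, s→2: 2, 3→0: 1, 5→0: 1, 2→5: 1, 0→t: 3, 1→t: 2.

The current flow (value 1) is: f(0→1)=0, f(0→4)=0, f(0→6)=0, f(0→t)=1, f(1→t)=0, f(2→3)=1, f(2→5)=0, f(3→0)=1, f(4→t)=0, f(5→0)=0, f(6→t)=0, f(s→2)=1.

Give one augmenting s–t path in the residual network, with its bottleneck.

s→2→5→0→t, bottleneck 1

Residual along s→2→5→0→t: s→2: 1, 2→5: 1, 5→0: 1, 0→t: 2.
Bottleneck = min = 1.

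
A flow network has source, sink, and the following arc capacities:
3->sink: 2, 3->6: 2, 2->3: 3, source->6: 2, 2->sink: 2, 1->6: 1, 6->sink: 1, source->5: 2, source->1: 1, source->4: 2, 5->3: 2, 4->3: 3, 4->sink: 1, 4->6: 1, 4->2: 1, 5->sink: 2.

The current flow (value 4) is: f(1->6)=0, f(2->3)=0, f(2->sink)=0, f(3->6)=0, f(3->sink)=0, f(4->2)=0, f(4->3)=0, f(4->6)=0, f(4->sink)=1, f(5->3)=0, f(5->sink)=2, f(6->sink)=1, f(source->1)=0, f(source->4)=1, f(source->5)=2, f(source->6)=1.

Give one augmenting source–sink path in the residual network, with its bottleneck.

source->4->2->sink, bottleneck 1

Residual along source->4->2->sink: source->4: 1, 4->2: 1, 2->sink: 2.
Bottleneck = min = 1.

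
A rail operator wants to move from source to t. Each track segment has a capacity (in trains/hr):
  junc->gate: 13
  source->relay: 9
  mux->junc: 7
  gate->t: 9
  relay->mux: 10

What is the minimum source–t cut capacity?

7

Max flow = 7 (via 1 augmenting path).
In the residual at optimum, the set reachable from source is {mux, relay, source}.
Cut edges: mux->junc (cap 7). Sum = 7.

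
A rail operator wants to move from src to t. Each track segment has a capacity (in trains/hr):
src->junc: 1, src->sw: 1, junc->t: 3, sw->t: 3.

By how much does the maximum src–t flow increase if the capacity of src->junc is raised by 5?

2

Original max flow = 2.
After raising cap(src->junc), augmenting paths through that edge carry 2 more units.
New max flow = 4. Increase = 2.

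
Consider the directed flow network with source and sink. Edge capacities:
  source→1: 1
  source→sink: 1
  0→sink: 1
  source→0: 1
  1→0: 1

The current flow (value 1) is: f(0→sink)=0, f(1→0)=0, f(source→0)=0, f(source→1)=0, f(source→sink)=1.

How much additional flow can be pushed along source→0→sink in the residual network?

1

Residual capacities along the path: source→0: 1, 0→sink: 1.
Minimum is 1.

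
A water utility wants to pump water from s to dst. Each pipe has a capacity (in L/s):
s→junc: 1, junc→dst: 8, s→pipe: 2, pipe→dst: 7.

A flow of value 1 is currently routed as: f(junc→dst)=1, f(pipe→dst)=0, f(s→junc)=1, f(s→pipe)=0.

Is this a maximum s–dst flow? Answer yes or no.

No

Residual path s→pipe→dst has bottleneck 2 > 0.
Pushing 2 along it raises the flow to 3, so the given flow is not maximum.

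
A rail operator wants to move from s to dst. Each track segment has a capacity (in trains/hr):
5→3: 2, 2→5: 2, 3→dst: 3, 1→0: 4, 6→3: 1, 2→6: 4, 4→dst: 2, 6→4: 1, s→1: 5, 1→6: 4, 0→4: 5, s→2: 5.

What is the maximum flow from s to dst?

5

Augment s→2→5→3→dst: bottleneck 2. Total 2.
Augment s→2→6→3→dst: bottleneck 1. Total 3.
Augment s→2→6→4→dst: bottleneck 1. Total 4.
Augment s→1→0→4→dst: bottleneck 1. Total 5.
No augmenting path remains in the residual graph.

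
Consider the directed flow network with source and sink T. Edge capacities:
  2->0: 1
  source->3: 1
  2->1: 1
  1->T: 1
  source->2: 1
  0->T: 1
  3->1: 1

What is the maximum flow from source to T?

Augment source->2->0->T: bottleneck 1. Total 1.
Augment source->3->1->T: bottleneck 1. Total 2.
No augmenting path remains in the residual graph.

2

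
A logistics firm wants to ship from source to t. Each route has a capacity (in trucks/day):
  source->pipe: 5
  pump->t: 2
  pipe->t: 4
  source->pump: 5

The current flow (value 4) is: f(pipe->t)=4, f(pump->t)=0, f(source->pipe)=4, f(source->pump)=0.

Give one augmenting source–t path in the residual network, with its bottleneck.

Residual along source->pump->t: source->pump: 5, pump->t: 2.
Bottleneck = min = 2.

source->pump->t, bottleneck 2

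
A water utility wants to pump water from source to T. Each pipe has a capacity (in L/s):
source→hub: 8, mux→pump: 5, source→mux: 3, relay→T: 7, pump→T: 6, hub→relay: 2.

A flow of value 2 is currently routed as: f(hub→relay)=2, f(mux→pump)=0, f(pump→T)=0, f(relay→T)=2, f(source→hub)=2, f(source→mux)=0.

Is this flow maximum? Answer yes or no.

No

Residual path source→mux→pump→T has bottleneck 3 > 0.
Pushing 3 along it raises the flow to 5, so the given flow is not maximum.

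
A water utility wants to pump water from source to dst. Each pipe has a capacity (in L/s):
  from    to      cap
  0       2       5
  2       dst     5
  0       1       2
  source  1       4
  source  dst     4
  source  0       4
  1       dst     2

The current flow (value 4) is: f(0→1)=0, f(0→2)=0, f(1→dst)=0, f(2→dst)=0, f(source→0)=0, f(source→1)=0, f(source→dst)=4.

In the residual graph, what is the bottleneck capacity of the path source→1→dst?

2

Residual capacities along the path: source→1: 4, 1→dst: 2.
Minimum is 2.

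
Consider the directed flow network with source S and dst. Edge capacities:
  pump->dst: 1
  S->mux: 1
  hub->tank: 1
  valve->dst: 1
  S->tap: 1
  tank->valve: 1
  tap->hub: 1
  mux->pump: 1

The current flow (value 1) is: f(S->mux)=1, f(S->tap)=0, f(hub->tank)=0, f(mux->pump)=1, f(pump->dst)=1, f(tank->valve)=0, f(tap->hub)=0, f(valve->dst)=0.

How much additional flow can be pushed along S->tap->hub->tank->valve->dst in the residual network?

Residual capacities along the path: S->tap: 1, tap->hub: 1, hub->tank: 1, tank->valve: 1, valve->dst: 1.
Minimum is 1.

1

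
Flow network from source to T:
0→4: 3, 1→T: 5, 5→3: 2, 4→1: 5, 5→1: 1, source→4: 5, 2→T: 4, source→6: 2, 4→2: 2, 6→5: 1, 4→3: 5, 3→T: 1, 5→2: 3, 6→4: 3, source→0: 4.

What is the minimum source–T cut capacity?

Max flow = 9 (via 6 augmenting paths).
In the residual at optimum, the set reachable from source is {0, 3, 4, 6, source}.
Cut edges: 6→5 (cap 1), 4→2 (cap 2), 4→1 (cap 5), 3→T (cap 1). Sum = 9.

9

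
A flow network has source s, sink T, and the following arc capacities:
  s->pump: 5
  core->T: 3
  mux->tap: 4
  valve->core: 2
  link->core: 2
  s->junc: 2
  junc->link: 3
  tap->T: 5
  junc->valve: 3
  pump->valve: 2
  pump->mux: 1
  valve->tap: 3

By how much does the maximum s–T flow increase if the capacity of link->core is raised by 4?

0

Original max flow = 5.
Edge link->core does not cross the min cut (source side {pump, s}), so extra capacity there cannot help.
New max flow = 5. Increase = 0.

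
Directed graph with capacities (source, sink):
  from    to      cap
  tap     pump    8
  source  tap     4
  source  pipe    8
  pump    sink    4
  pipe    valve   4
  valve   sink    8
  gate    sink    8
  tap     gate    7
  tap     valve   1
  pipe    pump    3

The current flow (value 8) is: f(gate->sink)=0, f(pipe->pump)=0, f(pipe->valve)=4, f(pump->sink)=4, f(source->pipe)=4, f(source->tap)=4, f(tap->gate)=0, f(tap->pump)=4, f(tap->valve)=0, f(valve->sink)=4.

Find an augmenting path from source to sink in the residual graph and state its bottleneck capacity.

Residual along source->pipe->pump->tap->gate->sink: source->pipe: 4, pipe->pump: 3, pump->tap: 4 (reverse), tap->gate: 7, gate->sink: 8.
Bottleneck = min = 3.

source->pipe->pump->tap->gate->sink, bottleneck 3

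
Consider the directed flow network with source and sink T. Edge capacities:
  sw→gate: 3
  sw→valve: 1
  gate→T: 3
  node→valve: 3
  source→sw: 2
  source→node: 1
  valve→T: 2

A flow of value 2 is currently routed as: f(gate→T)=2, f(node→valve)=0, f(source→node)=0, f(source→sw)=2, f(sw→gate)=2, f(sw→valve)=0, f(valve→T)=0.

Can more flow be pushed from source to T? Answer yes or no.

Yes

Residual path source→node→valve→T has bottleneck 1 > 0.
Pushing 1 along it raises the flow to 3, so the given flow is not maximum.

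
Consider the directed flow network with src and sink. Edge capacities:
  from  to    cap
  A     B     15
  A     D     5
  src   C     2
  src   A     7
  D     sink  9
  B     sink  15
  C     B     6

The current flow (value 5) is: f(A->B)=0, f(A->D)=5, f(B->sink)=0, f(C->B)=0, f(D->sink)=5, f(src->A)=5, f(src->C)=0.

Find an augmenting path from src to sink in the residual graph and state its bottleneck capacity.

Residual along src->A->B->sink: src->A: 2, A->B: 15, B->sink: 15.
Bottleneck = min = 2.

src->A->B->sink, bottleneck 2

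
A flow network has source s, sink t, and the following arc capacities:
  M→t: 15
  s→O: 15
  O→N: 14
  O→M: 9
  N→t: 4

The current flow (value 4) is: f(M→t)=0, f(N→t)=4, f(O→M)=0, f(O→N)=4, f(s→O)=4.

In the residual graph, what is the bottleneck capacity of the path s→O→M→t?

Residual capacities along the path: s→O: 11, O→M: 9, M→t: 15.
Minimum is 9.

9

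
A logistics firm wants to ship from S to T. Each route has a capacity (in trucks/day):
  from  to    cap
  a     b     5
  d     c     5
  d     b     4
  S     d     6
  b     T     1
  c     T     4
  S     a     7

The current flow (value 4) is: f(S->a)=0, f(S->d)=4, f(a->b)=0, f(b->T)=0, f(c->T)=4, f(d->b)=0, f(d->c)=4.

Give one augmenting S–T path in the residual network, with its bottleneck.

Residual along S->d->b->T: S->d: 2, d->b: 4, b->T: 1.
Bottleneck = min = 1.

S->d->b->T, bottleneck 1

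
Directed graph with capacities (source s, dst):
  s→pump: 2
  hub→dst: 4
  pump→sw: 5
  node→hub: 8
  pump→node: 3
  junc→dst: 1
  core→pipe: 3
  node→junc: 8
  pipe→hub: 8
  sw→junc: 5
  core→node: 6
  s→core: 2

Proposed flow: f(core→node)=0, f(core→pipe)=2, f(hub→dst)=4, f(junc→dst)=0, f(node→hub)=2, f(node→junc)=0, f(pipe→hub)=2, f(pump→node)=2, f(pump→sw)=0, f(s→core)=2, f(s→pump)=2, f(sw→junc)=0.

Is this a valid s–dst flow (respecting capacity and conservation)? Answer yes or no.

Every edge has 0 ≤ f(e) ≤ cap(e).
At each intermediate node, inflow equals outflow.

Yes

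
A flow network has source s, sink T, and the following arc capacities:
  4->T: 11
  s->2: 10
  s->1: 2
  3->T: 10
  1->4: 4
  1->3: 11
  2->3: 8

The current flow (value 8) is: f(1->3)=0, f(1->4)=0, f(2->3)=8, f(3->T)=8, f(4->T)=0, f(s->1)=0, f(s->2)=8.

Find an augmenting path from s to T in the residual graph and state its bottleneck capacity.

s->1->3->T, bottleneck 2

Residual along s->1->3->T: s->1: 2, 1->3: 11, 3->T: 2.
Bottleneck = min = 2.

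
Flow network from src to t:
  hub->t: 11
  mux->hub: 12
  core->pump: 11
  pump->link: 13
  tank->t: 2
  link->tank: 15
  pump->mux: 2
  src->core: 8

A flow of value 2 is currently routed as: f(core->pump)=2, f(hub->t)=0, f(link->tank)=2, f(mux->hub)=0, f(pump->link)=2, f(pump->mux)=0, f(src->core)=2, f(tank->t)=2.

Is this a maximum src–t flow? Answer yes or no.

No

Residual path src->core->pump->mux->hub->t has bottleneck 2 > 0.
Pushing 2 along it raises the flow to 4, so the given flow is not maximum.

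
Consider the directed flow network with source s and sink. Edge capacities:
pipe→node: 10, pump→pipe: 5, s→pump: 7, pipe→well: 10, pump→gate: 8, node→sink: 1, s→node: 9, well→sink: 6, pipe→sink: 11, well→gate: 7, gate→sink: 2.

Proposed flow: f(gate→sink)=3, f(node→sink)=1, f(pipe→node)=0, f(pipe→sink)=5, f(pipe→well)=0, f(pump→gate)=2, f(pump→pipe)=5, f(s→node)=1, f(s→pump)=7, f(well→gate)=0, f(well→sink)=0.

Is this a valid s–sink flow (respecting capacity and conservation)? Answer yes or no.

Capacity violated on gate→sink: flow 3 > capacity 2.

No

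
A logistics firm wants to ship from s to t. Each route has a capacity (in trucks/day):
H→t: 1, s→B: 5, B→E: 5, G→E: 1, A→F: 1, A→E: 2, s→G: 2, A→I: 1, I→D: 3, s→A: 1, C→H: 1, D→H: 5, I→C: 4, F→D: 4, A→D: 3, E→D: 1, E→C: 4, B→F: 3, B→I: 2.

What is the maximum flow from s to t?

1

Augment s→A→D→H→t: bottleneck 1. Total 1.
No augmenting path remains in the residual graph.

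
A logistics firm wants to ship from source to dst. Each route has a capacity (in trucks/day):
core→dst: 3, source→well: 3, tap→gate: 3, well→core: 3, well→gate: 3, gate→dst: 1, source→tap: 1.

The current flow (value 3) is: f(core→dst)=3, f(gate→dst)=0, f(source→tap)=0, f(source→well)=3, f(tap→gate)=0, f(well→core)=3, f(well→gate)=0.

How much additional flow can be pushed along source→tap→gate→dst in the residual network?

Residual capacities along the path: source→tap: 1, tap→gate: 3, gate→dst: 1.
Minimum is 1.

1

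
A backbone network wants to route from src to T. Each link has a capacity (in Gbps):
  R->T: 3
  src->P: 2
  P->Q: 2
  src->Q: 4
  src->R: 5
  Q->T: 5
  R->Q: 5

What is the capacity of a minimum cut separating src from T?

Max flow = 8 (via 3 augmenting paths).
In the residual at optimum, the set reachable from src is {P, Q, R, src}.
Cut edges: R->T (cap 3), Q->T (cap 5). Sum = 8.

8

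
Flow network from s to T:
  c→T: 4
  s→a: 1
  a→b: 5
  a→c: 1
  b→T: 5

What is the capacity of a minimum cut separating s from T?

1

Max flow = 1 (via 1 augmenting path).
In the residual at optimum, the set reachable from s is {s}.
Cut edges: s→a (cap 1). Sum = 1.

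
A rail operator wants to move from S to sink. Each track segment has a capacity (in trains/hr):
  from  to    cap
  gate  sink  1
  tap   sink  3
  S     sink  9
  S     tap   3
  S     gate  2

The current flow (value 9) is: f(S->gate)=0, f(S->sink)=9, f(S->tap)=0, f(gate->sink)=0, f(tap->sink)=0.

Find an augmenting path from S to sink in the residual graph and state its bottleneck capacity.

S->gate->sink, bottleneck 1

Residual along S->gate->sink: S->gate: 2, gate->sink: 1.
Bottleneck = min = 1.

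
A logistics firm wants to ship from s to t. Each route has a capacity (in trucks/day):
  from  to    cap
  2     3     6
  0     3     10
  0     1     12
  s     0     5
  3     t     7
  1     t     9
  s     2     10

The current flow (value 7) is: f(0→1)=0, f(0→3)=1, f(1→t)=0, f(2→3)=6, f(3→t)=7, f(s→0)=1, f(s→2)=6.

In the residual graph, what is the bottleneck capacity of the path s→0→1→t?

Residual capacities along the path: s→0: 4, 0→1: 12, 1→t: 9.
Minimum is 4.

4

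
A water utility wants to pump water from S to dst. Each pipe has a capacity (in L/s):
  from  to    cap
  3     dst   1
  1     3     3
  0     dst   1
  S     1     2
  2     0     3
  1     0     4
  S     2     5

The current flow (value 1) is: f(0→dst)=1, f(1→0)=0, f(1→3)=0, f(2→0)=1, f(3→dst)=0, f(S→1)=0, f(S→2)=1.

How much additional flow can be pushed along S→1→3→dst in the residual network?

1

Residual capacities along the path: S→1: 2, 1→3: 3, 3→dst: 1.
Minimum is 1.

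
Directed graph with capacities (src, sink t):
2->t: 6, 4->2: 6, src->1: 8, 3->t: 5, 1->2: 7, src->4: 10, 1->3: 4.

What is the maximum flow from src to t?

10

Augment src->4->2->t: bottleneck 6. Total 6.
Augment src->1->3->t: bottleneck 4. Total 10.
No augmenting path remains in the residual graph.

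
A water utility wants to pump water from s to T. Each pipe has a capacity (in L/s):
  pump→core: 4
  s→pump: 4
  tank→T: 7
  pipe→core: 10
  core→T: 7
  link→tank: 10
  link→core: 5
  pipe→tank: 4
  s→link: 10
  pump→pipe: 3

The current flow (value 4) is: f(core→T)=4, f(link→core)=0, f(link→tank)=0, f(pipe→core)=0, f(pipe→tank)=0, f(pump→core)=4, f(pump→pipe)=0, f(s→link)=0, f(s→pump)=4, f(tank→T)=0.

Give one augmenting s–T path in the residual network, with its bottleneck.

Residual along s→link→tank→T: s→link: 10, link→tank: 10, tank→T: 7.
Bottleneck = min = 7.

s→link→tank→T, bottleneck 7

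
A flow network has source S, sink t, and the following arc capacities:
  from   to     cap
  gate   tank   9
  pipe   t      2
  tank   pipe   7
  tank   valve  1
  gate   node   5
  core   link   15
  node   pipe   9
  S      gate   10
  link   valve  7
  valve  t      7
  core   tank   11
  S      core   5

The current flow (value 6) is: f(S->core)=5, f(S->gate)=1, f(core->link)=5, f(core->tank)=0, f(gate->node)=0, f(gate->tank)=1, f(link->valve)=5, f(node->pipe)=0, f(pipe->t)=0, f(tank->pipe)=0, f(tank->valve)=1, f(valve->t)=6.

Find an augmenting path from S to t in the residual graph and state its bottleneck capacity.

Residual along S->gate->tank->pipe->t: S->gate: 9, gate->tank: 8, tank->pipe: 7, pipe->t: 2.
Bottleneck = min = 2.

S->gate->tank->pipe->t, bottleneck 2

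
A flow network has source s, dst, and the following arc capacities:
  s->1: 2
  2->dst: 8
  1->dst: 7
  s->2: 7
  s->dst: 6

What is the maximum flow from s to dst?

15

Augment s->dst: bottleneck 6. Total 6.
Augment s->1->dst: bottleneck 2. Total 8.
Augment s->2->dst: bottleneck 7. Total 15.
No augmenting path remains in the residual graph.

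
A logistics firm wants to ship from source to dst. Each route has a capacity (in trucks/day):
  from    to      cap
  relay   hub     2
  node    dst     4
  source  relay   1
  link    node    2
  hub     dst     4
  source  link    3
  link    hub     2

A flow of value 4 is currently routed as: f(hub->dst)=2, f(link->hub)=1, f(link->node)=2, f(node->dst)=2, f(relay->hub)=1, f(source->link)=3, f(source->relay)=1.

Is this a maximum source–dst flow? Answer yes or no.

Yes

Residual reachable from source: {source}; dst is not reachable.
Saturated cut: source->link, source->relay with total capacity 4 = current flow value. Flow is maximum.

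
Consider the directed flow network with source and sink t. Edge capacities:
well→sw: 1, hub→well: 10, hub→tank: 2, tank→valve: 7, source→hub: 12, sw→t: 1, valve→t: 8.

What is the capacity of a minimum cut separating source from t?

Max flow = 3 (via 2 augmenting paths).
In the residual at optimum, the set reachable from source is {hub, source, well}.
Cut edges: hub→tank (cap 2), well→sw (cap 1). Sum = 3.

3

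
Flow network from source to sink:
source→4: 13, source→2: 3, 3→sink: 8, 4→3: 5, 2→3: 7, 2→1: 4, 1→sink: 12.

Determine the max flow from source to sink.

Augment source→2→1→sink: bottleneck 3. Total 3.
Augment source→4→3→sink: bottleneck 5. Total 8.
No augmenting path remains in the residual graph.

8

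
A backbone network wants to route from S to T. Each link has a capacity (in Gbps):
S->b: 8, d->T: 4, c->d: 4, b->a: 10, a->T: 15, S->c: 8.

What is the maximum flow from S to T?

12

Augment S->b->a->T: bottleneck 8. Total 8.
Augment S->c->d->T: bottleneck 4. Total 12.
No augmenting path remains in the residual graph.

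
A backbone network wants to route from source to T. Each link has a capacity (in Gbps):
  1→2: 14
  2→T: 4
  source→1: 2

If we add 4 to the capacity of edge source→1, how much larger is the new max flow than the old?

Original max flow = 2.
After raising cap(source→1), augmenting paths through that edge carry 2 more units.
New max flow = 4. Increase = 2.

2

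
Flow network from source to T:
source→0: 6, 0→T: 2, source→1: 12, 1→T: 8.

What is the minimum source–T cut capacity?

10

Max flow = 10 (via 2 augmenting paths).
In the residual at optimum, the set reachable from source is {0, 1, source}.
Cut edges: 1→T (cap 8), 0→T (cap 2). Sum = 10.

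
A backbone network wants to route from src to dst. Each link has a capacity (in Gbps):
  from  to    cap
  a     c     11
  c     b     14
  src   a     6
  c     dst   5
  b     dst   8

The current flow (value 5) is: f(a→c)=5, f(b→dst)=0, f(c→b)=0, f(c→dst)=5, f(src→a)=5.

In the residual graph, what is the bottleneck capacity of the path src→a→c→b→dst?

Residual capacities along the path: src→a: 1, a→c: 6, c→b: 14, b→dst: 8.
Minimum is 1.

1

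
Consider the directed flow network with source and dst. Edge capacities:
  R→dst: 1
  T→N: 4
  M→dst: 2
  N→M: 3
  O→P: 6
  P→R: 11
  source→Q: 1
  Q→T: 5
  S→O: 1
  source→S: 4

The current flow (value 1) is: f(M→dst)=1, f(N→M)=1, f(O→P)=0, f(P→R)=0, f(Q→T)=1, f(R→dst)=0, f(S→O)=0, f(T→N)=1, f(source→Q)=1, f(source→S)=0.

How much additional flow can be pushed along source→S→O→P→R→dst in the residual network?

1

Residual capacities along the path: source→S: 4, S→O: 1, O→P: 6, P→R: 11, R→dst: 1.
Minimum is 1.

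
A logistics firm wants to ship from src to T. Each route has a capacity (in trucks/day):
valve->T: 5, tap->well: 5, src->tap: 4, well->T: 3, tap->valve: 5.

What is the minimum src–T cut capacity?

4

Max flow = 4 (via 1 augmenting path).
In the residual at optimum, the set reachable from src is {src}.
Cut edges: src->tap (cap 4). Sum = 4.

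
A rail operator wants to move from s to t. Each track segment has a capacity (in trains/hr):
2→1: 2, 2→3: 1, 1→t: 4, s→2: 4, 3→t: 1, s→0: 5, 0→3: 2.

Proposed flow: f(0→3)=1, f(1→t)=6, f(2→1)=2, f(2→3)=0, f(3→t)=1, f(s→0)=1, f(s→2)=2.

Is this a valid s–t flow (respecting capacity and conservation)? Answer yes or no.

Capacity violated on 1→t: flow 6 > capacity 4.

No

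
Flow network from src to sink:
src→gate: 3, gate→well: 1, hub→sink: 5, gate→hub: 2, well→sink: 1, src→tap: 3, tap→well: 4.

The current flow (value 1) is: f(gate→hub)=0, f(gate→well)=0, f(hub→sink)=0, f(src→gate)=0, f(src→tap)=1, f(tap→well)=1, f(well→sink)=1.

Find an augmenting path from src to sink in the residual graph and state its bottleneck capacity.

Residual along src→gate→hub→sink: src→gate: 3, gate→hub: 2, hub→sink: 5.
Bottleneck = min = 2.

src→gate→hub→sink, bottleneck 2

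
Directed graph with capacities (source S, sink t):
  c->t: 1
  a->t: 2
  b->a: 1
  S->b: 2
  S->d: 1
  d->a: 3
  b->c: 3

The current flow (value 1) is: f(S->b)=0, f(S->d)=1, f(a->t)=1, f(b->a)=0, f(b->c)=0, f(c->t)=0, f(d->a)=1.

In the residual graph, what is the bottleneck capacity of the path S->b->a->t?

1

Residual capacities along the path: S->b: 2, b->a: 1, a->t: 1.
Minimum is 1.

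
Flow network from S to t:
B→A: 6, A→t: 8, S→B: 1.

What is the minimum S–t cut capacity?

Max flow = 1 (via 1 augmenting path).
In the residual at optimum, the set reachable from S is {S}.
Cut edges: S→B (cap 1). Sum = 1.

1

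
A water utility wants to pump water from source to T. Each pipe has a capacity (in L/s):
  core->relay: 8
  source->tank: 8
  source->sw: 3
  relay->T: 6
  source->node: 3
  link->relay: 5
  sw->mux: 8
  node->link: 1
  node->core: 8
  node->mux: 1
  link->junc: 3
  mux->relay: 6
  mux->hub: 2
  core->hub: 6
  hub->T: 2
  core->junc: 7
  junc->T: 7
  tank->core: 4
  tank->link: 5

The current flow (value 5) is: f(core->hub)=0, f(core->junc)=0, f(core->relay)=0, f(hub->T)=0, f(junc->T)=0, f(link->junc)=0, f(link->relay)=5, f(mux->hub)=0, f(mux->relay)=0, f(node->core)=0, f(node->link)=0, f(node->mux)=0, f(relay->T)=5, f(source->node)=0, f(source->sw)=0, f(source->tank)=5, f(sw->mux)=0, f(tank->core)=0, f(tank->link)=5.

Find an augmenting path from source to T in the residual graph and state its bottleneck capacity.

source->tank->core->relay->T, bottleneck 1

Residual along source->tank->core->relay->T: source->tank: 3, tank->core: 4, core->relay: 8, relay->T: 1.
Bottleneck = min = 1.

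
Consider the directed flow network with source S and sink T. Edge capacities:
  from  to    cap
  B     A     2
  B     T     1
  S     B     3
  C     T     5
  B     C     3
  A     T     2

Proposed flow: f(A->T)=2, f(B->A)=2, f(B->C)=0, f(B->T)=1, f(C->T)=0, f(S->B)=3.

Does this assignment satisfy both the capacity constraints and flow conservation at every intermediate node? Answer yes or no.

Yes

Every edge has 0 ≤ f(e) ≤ cap(e).
At each intermediate node, inflow equals outflow.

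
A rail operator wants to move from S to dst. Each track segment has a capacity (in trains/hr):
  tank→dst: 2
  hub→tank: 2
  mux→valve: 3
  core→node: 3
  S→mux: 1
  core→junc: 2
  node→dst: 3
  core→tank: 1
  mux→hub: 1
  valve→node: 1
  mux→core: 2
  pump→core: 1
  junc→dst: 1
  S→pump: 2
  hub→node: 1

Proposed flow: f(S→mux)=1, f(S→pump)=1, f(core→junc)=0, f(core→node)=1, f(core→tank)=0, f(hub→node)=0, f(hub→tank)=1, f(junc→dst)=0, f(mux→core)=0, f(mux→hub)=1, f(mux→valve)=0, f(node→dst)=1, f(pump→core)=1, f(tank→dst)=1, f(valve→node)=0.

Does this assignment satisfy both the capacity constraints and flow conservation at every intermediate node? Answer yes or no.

Yes

Every edge has 0 ≤ f(e) ≤ cap(e).
At each intermediate node, inflow equals outflow.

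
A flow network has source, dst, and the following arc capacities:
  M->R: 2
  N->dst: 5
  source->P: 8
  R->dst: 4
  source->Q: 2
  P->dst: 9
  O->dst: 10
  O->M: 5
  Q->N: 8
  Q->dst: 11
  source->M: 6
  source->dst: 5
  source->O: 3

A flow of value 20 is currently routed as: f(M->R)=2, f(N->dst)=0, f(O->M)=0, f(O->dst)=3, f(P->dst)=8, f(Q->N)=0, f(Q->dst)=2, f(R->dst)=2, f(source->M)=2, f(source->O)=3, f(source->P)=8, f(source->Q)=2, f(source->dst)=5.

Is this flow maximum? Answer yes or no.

Residual reachable from source: {M, source}; dst is not reachable.
Saturated cut: source->Q, source->O, source->P, source->dst, M->R with total capacity 20 = current flow value. Flow is maximum.

Yes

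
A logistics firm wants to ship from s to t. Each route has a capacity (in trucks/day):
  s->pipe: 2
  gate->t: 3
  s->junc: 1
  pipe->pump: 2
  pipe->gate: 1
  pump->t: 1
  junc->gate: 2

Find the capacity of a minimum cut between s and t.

3

Max flow = 3 (via 3 augmenting paths).
In the residual at optimum, the set reachable from s is {s}.
Cut edges: s->pipe (cap 2), s->junc (cap 1). Sum = 3.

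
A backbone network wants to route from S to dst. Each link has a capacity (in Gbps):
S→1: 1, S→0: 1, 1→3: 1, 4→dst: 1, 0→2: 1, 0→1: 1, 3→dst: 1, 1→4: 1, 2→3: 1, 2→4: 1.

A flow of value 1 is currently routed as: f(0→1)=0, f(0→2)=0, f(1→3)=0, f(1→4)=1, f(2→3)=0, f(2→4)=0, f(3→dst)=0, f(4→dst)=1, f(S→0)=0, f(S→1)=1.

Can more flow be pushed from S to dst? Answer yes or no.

Residual path S→0→1→3→dst has bottleneck 1 > 0.
Pushing 1 along it raises the flow to 2, so the given flow is not maximum.

Yes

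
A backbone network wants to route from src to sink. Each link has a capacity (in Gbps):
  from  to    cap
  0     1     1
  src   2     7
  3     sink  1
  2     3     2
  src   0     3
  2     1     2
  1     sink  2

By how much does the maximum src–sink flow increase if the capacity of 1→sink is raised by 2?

1

Original max flow = 3.
After raising cap(1→sink), augmenting paths through that edge carry 1 more unit.
New max flow = 4. Increase = 1.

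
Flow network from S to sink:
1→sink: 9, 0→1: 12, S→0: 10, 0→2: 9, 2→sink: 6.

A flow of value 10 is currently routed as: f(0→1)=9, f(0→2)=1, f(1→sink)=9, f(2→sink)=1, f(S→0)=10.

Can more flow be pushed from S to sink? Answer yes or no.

No

Residual reachable from S: {S}; sink is not reachable.
Saturated cut: S→0 with total capacity 10 = current flow value. Flow is maximum.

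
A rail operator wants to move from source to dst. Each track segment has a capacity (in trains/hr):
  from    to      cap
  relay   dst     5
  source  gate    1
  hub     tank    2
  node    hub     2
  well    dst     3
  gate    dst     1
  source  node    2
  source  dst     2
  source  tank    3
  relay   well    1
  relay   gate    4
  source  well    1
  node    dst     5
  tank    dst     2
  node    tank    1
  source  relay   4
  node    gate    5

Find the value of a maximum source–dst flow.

12

Augment source->dst: bottleneck 2. Total 2.
Augment source->node->dst: bottleneck 2. Total 4.
Augment source->relay->dst: bottleneck 4. Total 8.
Augment source->tank->dst: bottleneck 2. Total 10.
Augment source->well->dst: bottleneck 1. Total 11.
Augment source->gate->dst: bottleneck 1. Total 12.
No augmenting path remains in the residual graph.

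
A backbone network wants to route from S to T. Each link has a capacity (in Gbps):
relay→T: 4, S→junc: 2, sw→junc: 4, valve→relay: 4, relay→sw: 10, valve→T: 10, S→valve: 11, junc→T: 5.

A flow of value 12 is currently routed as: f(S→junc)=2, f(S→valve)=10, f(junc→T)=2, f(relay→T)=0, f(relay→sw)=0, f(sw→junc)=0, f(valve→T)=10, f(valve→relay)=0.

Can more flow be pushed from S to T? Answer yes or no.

Yes

Residual path S→valve→relay→T has bottleneck 1 > 0.
Pushing 1 along it raises the flow to 13, so the given flow is not maximum.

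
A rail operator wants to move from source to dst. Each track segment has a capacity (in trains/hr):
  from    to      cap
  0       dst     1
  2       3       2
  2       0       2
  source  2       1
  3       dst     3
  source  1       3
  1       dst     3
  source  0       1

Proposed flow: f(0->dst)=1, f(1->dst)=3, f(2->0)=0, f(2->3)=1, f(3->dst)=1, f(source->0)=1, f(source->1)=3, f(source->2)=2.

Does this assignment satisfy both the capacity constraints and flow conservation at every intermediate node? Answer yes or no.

Capacity violated on source->2: flow 2 > capacity 1.

No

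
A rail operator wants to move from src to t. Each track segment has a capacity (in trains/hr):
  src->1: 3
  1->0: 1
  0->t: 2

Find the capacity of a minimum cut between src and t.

Max flow = 1 (via 1 augmenting path).
In the residual at optimum, the set reachable from src is {1, src}.
Cut edges: 1->0 (cap 1). Sum = 1.

1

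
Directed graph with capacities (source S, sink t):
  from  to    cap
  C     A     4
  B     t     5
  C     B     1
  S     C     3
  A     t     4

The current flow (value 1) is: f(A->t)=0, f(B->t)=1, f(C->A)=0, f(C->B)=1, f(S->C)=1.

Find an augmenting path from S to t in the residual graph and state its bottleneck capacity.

Residual along S->C->A->t: S->C: 2, C->A: 4, A->t: 4.
Bottleneck = min = 2.

S->C->A->t, bottleneck 2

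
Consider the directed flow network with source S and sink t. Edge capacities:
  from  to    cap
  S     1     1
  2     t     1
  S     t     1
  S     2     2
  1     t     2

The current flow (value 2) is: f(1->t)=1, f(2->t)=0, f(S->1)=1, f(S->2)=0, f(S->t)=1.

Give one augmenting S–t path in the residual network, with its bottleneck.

Residual along S->2->t: S->2: 2, 2->t: 1.
Bottleneck = min = 1.

S->2->t, bottleneck 1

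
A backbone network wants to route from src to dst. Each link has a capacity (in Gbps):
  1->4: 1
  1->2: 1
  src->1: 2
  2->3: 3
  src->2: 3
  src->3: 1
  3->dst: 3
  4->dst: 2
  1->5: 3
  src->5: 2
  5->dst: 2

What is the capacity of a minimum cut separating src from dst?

6

Max flow = 6 (via 4 augmenting paths).
In the residual at optimum, the set reachable from src is {1, 2, 3, 5, src}.
Cut edges: 1->4 (cap 1), 5->dst (cap 2), 3->dst (cap 3). Sum = 6.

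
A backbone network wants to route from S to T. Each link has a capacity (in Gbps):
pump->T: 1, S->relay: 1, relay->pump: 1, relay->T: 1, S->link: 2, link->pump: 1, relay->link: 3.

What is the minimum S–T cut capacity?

Max flow = 2 (via 2 augmenting paths).
In the residual at optimum, the set reachable from S is {S, link}.
Cut edges: S->relay (cap 1), link->pump (cap 1). Sum = 2.

2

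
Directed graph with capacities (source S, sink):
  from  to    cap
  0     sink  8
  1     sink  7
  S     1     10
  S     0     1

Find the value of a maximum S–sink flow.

8

Augment S→0→sink: bottleneck 1. Total 1.
Augment S→1→sink: bottleneck 7. Total 8.
No augmenting path remains in the residual graph.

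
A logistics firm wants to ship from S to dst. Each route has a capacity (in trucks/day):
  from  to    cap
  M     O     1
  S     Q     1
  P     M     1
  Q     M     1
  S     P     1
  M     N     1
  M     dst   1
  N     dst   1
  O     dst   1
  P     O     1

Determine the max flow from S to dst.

Augment S->P->M->dst: bottleneck 1. Total 1.
Augment S->Q->M->N->dst: bottleneck 1. Total 2.
No augmenting path remains in the residual graph.

2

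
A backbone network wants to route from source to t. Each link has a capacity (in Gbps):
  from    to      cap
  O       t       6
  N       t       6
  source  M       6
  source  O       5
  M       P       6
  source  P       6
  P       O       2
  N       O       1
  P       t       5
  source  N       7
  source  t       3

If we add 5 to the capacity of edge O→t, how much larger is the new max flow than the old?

Original max flow = 20.
After raising cap(O→t), augmenting paths through that edge carry 2 more units.
New max flow = 22. Increase = 2.

2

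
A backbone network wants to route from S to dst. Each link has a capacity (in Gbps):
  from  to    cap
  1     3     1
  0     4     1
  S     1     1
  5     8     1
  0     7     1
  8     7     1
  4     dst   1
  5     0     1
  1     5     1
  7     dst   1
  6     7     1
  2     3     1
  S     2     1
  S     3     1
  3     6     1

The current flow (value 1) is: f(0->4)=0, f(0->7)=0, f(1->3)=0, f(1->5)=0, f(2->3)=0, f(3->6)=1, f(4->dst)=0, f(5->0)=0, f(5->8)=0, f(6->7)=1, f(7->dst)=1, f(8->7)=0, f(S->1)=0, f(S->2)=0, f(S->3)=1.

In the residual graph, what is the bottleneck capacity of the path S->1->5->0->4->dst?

Residual capacities along the path: S->1: 1, 1->5: 1, 5->0: 1, 0->4: 1, 4->dst: 1.
Minimum is 1.

1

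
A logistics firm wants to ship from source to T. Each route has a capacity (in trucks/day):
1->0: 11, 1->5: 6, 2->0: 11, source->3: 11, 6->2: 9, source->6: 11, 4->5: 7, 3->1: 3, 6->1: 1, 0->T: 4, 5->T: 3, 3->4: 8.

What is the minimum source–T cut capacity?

7

Max flow = 7 (via 3 augmenting paths).
In the residual at optimum, the set reachable from source is {0, 1, 2, 3, 4, 5, 6, source}.
Cut edges: 0->T (cap 4), 5->T (cap 3). Sum = 7.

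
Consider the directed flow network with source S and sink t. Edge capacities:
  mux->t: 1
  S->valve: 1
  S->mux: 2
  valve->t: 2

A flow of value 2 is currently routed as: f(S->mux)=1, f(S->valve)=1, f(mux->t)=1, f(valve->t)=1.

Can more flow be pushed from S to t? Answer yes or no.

No

Residual reachable from S: {S, mux}; t is not reachable.
Saturated cut: S->valve, mux->t with total capacity 2 = current flow value. Flow is maximum.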